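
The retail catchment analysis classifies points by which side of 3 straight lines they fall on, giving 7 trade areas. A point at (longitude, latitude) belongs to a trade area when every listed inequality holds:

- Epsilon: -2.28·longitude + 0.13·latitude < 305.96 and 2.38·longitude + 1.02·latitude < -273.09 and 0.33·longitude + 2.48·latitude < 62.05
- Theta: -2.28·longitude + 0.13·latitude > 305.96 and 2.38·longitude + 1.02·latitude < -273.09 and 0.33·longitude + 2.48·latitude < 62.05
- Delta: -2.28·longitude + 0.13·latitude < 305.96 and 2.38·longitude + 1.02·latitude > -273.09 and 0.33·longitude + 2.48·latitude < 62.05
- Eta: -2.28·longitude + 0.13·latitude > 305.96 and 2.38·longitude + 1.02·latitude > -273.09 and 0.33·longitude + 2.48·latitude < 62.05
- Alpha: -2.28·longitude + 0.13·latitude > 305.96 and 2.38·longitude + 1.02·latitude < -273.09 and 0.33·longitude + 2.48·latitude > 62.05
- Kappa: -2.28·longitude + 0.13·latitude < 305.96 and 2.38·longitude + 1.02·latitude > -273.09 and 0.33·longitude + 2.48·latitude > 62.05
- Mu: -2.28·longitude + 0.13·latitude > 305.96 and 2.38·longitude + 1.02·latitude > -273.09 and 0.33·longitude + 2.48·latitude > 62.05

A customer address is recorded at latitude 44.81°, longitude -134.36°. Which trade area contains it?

-2.28·-134.36 + 0.13·44.81 = 312.166, which is > 305.96
2.38·-134.36 + 1.02·44.81 = -274.071, which is < -273.09
0.33·-134.36 + 2.48·44.81 = 66.790, which is > 62.05
This sign pattern matches Alpha.

Alpha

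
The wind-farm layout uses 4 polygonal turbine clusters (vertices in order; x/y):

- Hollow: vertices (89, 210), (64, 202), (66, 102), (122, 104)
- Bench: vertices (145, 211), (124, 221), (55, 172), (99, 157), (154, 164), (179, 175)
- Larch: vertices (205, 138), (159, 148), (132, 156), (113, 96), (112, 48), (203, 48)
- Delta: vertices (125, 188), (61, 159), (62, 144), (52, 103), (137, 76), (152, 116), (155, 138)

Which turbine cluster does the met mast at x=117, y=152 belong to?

Delta

Cast a ray rightward from (117, 152). For each polygon, the edges (by vertex number in listed order) whose endpoints lie on opposite sides of y = 152, where each meets that height, and whether that is right or left of the point:
Hollow: 2–3 at x≈65.0 (left), 4–1 at x≈107.1 (left) → 0 crossings.
Bench: no edge straddles that height → 0 crossings.
Larch: 2–3 at x≈145.5 (right), 3–4 at x≈130.7 (right) → 2 crossings.
Delta: 2–3 at x≈61.5 (left), 7–1 at x≈146.6 (right) → 1 crossing.
Only Delta has an odd count, so the point is inside Delta.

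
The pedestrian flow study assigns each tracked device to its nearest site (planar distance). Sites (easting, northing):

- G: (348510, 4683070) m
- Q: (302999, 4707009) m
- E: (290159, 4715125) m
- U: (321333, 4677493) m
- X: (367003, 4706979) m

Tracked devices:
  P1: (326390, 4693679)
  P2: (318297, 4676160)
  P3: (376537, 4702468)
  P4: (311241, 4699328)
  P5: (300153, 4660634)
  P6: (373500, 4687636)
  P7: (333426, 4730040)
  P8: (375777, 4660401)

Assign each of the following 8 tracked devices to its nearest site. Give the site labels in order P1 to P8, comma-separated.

U, U, X, Q, U, X, Q, G

P1 → U (d²=287559845.00)
P2 → U (d²=10994185.00)
P3 → X (d²=111246277.00)
P4 → Q (d²=126928325.00)
P5 → U (d²=732818281.00)
P6 → X (d²=416362658.00)
P7 → Q (d²=1456229290.00)
P8 → G (d²=1257372850.00)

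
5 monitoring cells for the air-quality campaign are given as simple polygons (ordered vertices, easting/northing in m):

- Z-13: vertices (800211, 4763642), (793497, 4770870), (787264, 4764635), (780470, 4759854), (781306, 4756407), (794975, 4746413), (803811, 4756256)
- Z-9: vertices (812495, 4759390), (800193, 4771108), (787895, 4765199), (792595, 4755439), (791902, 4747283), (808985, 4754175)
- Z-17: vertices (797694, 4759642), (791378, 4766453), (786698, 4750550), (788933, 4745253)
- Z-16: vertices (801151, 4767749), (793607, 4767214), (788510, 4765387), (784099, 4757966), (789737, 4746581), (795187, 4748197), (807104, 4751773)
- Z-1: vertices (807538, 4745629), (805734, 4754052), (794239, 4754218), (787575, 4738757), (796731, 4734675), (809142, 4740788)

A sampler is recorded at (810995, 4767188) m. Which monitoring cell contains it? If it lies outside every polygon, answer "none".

none

Cast a ray rightward from (810995, 4767188). For each polygon, the edges (by vertex number in listed order) whose endpoints lie on opposite sides of northing = 4767188, where each meets that height, and whether that is right or left of the point:
Z-13: 1–2 at easting≈796917.2 (left), 2–3 at easting≈789816.2 (left) → 0 crossings.
Z-9: 1–2 at easting≈804308.4 (left), 2–3 at easting≈792034.6 (left) → 0 crossings.
Z-17: no edge straddles that height → 0 crossings.
Z-16: 2–3 at easting≈793534.5 (left), 7–1 at easting≈801360.0 (left) → 0 crossings.
Z-1: no edge straddles that height → 0 crossings.
All counts are even, so the point lies outside every listed polygon.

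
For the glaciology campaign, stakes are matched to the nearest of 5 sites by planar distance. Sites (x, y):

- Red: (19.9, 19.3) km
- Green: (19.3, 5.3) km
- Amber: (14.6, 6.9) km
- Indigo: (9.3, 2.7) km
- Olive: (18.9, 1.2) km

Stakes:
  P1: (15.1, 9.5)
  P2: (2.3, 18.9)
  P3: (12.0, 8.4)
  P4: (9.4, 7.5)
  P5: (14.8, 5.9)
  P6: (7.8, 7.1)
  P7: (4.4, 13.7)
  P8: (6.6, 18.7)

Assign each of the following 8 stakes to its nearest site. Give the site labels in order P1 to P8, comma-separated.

Amber, Amber, Amber, Indigo, Amber, Indigo, Indigo, Red

P1 → Amber (d²=7.01)
P2 → Amber (d²=295.29)
P3 → Amber (d²=9.01)
P4 → Indigo (d²=23.05)
P5 → Amber (d²=1.04)
P6 → Indigo (d²=21.61)
P7 → Indigo (d²=145.01)
P8 → Red (d²=177.25)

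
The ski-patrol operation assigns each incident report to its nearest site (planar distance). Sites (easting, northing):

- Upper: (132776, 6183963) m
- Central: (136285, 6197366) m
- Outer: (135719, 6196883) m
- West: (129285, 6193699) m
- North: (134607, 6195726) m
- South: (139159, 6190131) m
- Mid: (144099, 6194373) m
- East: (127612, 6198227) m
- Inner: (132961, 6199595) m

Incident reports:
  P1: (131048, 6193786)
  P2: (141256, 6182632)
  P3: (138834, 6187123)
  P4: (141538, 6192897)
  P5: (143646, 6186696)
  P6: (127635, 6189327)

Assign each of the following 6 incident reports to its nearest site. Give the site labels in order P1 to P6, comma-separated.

P1 → West (d²=3115738.00)
P2 → South (d²=60632410.00)
P3 → South (d²=9153689.00)
P4 → Mid (d²=8737297.00)
P5 → South (d²=31932394.00)
P6 → West (d²=21836884.00)

West, South, South, Mid, South, West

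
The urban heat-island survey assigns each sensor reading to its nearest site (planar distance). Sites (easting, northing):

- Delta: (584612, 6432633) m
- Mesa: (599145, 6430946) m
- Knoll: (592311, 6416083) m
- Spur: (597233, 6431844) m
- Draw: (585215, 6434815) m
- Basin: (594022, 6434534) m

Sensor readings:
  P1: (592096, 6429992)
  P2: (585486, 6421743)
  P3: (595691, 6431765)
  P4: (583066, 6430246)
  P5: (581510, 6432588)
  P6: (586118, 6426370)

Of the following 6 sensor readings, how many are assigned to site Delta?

3

P1 → Basin
P2 → Knoll
P3 → Spur
P4 → Delta
P5 → Delta
P6 → Delta
3 of the 6 go to Delta.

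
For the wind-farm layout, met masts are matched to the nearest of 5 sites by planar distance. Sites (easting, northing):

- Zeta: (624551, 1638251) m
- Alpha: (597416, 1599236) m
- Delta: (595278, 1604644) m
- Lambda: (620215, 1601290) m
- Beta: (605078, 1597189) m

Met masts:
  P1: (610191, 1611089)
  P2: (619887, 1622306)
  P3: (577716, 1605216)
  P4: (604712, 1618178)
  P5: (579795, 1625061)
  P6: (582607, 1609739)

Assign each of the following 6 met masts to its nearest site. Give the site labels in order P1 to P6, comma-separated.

Lambda, Zeta, Delta, Delta, Delta, Delta

P1 → Lambda (d²=196500977.00)
P2 → Zeta (d²=275995921.00)
P3 → Delta (d²=308751028.00)
P4 → Delta (d²=272169512.00)
P5 → Delta (d²=656577178.00)
P6 → Delta (d²=186513266.00)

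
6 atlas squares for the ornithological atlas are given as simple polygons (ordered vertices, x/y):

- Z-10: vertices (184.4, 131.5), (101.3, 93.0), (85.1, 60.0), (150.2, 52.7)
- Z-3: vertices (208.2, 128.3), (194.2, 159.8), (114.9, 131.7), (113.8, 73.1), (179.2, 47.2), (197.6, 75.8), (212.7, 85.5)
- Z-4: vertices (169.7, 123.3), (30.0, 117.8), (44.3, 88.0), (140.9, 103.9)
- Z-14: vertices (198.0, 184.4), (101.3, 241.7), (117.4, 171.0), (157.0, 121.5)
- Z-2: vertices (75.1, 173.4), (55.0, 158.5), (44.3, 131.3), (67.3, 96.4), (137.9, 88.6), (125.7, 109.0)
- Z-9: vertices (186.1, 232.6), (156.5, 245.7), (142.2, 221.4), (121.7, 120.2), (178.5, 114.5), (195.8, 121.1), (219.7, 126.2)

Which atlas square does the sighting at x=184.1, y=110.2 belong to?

Z-3

Cast a ray rightward from (184.1, 110.2). For each polygon, the edges (by vertex number in listed order) whose endpoints lie on opposite sides of y = 110.2, where each meets that height, and whether that is right or left of the point:
Z-10: 1–2 at x≈138.43 (left), 4–1 at x≈175.16 (left) → 0 crossings.
Z-3: 3–4 at x≈114.50 (left), 7–1 at x≈210.10 (right) → 1 crossing.
Z-4: 2–3 at x≈33.65 (left), 4–1 at x≈150.25 (left) → 0 crossings.
Z-14: no edge straddles that height → 0 crossings.
Z-2: 3–4 at x≈58.21 (left), 6–1 at x≈124.76 (left) → 0 crossings.
Z-9: no edge straddles that height → 0 crossings.
Only Z-3 has an odd count, so the point is inside Z-3.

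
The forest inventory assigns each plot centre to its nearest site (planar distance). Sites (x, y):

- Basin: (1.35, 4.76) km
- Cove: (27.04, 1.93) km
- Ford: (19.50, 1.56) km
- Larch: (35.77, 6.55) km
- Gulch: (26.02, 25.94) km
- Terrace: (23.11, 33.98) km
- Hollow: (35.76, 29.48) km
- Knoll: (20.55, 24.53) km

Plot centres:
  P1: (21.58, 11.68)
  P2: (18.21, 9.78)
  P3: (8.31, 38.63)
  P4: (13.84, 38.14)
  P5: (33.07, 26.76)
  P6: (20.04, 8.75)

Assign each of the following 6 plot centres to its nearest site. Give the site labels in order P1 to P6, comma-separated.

P1 → Ford (d²=106.74)
P2 → Ford (d²=69.23)
P3 → Terrace (d²=240.66)
P4 → Terrace (d²=103.24)
P5 → Hollow (d²=14.63)
P6 → Ford (d²=51.99)

Ford, Ford, Terrace, Terrace, Hollow, Ford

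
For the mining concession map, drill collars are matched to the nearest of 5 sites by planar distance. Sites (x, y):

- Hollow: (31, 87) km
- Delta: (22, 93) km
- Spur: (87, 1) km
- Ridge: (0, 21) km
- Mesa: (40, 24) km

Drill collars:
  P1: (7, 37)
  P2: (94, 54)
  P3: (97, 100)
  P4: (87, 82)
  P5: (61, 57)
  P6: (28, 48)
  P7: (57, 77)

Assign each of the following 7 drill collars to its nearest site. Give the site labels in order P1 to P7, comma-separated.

Ridge, Spur, Hollow, Hollow, Mesa, Mesa, Hollow

P1 → Ridge (d²=305.00)
P2 → Spur (d²=2858.00)
P3 → Hollow (d²=4525.00)
P4 → Hollow (d²=3161.00)
P5 → Mesa (d²=1530.00)
P6 → Mesa (d²=720.00)
P7 → Hollow (d²=776.00)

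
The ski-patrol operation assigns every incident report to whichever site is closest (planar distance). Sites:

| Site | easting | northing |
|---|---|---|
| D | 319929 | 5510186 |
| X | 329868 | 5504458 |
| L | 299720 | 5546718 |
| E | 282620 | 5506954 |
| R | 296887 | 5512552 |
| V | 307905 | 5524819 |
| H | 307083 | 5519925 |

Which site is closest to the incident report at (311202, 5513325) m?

Squared distances to each site:
D: 86013850.000; X: 427043245.000; L: 1246928773.000; E: 857520365.000; R: 205516754.000; V: 142982245.000; H: 60526161.000.
Minimum at H.

H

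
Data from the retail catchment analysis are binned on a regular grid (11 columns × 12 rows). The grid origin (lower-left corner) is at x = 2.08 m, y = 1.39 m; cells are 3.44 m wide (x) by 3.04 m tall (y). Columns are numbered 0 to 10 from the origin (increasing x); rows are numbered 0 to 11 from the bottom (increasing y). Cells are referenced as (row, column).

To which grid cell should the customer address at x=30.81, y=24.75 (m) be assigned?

Column index: ⌊(30.81 − 2.08) / 3.44⌋ = ⌊8.352⌋ = 8
Row offset from origin: ⌊(24.75 − 1.39) / 3.04⌋ = ⌊7.684⌋ = 7 → row 7

(7, 8)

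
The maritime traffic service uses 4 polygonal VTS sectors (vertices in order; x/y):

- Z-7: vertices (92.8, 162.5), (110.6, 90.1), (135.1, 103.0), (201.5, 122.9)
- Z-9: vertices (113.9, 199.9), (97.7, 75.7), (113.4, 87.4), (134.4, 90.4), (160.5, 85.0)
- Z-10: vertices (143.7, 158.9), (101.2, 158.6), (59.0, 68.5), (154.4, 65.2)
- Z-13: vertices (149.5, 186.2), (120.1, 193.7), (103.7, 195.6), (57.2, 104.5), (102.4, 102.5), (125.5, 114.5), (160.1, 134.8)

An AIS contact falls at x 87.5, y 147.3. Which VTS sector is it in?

Cast a ray rightward from (87.5, 147.3). For each polygon, the edges (by vertex number in listed order) whose endpoints lie on opposite sides of y = 147.3, where each meets that height, and whether that is right or left of the point:
Z-7: 1–2 at x≈96.54 (right), 4–1 at x≈134.52 (right) → 2 crossings.
Z-9: 1–2 at x≈107.04 (right), 5–1 at x≈135.23 (right) → 2 crossings.
Z-10: 2–3 at x≈95.91 (right), 4–1 at x≈145.02 (right) → 2 crossings.
Z-13: 3–4 at x≈79.05 (left), 7–1 at x≈157.52 (right) → 1 crossing.
Only Z-13 has an odd count, so the point is inside Z-13.

Z-13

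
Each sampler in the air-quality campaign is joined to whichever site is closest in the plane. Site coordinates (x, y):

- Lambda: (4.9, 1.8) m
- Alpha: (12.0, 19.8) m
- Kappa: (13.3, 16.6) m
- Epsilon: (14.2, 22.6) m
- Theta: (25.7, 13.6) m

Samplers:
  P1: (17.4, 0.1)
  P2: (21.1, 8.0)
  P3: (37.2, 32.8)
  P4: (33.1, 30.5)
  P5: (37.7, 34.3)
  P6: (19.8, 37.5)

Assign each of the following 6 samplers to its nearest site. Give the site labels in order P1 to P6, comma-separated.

Lambda, Theta, Theta, Theta, Theta, Epsilon

P1 → Lambda (d²=159.14)
P2 → Theta (d²=52.52)
P3 → Theta (d²=500.89)
P4 → Theta (d²=340.37)
P5 → Theta (d²=572.49)
P6 → Epsilon (d²=253.37)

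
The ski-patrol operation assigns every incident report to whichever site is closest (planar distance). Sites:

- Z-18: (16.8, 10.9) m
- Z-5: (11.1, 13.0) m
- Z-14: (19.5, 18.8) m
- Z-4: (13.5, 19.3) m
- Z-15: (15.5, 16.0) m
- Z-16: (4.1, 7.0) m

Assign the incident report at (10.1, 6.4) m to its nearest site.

Squared distances to each site:
Z-18: 65.140; Z-5: 44.560; Z-14: 242.120; Z-4: 177.970; Z-15: 121.320; Z-16: 36.360.
Minimum at Z-16.

Z-16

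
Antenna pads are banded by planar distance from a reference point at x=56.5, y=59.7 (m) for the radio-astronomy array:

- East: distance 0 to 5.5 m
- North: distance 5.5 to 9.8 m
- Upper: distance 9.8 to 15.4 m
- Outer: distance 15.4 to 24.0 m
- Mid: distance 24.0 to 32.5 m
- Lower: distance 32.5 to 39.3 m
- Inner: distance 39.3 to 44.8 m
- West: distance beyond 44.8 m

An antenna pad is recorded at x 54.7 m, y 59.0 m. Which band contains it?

East

Distance = √((54.7−56.5)² + (59.0−59.7)²) = √(3.240 + 0.490) = 1.931 m.
0 ≤ 1.931 < 5.5 → East.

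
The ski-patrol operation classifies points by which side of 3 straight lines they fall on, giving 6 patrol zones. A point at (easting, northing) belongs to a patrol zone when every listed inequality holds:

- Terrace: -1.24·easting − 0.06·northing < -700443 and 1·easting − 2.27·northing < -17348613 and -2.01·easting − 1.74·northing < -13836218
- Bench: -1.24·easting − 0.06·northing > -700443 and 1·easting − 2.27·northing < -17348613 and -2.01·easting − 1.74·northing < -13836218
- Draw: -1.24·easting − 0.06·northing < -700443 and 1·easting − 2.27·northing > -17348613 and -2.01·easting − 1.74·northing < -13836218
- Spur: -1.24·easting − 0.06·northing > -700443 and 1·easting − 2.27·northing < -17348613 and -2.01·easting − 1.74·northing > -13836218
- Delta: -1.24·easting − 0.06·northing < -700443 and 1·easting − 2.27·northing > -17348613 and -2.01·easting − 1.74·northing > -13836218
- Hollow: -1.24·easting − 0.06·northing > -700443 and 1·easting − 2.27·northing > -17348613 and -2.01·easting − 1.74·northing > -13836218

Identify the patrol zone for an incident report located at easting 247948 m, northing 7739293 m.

-1.24·247948 − 0.06·7739293 = -771813.100, which is < -700443
1·247948 − 2.27·7739293 = -17320247.110, which is > -17348613
-2.01·247948 − 1.74·7739293 = -13964745.300, which is < -13836218
This sign pattern matches Draw.

Draw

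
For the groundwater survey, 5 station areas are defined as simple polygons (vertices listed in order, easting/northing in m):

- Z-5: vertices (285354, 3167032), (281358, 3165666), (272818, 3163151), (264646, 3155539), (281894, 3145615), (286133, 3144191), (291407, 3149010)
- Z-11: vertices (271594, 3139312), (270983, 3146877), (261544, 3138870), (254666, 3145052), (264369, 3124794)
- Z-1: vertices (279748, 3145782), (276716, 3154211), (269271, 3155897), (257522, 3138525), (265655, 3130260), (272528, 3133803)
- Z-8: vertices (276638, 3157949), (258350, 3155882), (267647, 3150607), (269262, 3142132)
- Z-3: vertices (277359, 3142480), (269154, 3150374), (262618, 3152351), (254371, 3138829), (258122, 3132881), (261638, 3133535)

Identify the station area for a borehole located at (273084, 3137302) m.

Z-1

Cast a ray rightward from (273084, 3137302). For each polygon, the edges (by vertex number in listed order) whose endpoints lie on opposite sides of northing = 3137302, where each meets that height, and whether that is right or left of the point:
Z-5: no edge straddles that height → 0 crossings.
Z-11: 4–5 at easting≈258378.0 (left), 5–1 at easting≈270593.7 (left) → 0 crossings.
Z-1: 4–5 at easting≈258725.5 (left), 6–1 at easting≈274636.9 (right) → 1 crossing.
Z-8: no edge straddles that height → 0 crossings.
Z-3: 4–5 at easting≈255334.0 (left), 6–1 at easting≈268258.6 (left) → 0 crossings.
Only Z-1 has an odd count, so the point is inside Z-1.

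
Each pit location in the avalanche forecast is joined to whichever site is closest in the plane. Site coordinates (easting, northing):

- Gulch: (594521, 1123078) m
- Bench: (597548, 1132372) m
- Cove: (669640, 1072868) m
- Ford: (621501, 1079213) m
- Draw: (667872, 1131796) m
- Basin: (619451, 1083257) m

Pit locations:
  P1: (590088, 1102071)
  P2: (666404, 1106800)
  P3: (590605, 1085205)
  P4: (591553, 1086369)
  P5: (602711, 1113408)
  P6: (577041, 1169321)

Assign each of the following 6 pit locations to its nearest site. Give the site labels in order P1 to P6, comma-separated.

P1 → Gulch (d²=460945538.00)
P2 → Draw (d²=626955040.00)
P3 → Basin (d²=835886420.00)
P4 → Basin (d²=787982948.00)
P5 → Gulch (d²=160585000.00)
P6 → Bench (d²=1785765650.00)

Gulch, Draw, Basin, Basin, Gulch, Bench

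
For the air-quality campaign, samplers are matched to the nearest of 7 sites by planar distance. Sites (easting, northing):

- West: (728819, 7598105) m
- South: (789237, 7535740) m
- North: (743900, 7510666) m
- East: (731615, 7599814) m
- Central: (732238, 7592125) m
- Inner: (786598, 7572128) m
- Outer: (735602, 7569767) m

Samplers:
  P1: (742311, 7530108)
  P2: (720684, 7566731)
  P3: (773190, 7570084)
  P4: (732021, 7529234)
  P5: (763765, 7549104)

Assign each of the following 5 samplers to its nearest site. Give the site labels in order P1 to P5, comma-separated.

P1 → North (d²=380516285.00)
P2 → Outer (d²=231764020.00)
P3 → Inner (d²=183952400.00)
P4 → North (d²=485881265.00)
P5 → South (d²=827419280.00)

North, Outer, Inner, North, South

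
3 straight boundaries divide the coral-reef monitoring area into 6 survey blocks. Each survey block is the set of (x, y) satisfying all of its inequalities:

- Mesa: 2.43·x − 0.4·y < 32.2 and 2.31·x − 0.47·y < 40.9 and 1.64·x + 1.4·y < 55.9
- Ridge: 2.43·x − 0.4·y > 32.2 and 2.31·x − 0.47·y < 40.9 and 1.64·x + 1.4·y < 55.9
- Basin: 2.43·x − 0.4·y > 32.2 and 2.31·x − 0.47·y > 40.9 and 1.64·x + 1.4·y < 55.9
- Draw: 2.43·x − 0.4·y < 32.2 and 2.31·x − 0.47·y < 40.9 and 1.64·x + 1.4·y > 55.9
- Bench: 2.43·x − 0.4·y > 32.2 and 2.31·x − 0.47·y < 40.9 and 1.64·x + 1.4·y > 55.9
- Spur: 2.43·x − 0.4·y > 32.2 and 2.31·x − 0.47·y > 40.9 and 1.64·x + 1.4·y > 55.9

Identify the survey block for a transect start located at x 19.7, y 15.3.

2.43·19.7 − 0.4·15.3 = 41.751, which is > 32.2
2.31·19.7 − 0.47·15.3 = 38.316, which is < 40.9
1.64·19.7 + 1.4·15.3 = 53.728, which is < 55.9
This sign pattern matches Ridge.

Ridge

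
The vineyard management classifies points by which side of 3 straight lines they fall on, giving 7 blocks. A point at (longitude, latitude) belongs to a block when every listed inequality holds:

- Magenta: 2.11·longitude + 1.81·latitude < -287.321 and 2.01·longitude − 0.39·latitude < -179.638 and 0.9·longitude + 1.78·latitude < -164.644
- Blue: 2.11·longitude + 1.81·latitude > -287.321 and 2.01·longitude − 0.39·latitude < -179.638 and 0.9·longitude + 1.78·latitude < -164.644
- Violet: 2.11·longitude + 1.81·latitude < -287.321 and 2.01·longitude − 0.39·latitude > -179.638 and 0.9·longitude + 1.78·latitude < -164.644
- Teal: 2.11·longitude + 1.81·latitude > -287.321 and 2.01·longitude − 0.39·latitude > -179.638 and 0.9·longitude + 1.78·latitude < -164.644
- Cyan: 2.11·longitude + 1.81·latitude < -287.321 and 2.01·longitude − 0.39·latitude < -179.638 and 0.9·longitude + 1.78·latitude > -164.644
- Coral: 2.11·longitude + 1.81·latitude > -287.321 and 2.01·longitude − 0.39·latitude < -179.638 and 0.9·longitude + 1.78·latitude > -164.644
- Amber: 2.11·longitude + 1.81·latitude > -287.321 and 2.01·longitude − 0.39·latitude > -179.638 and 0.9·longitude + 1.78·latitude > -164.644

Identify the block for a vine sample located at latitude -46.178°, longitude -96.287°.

Teal

2.11·-96.287 + 1.81·-46.178 = -286.748, which is > -287.321
2.01·-96.287 − 0.39·-46.178 = -175.527, which is > -179.638
0.9·-96.287 + 1.78·-46.178 = -168.855, which is < -164.644
This sign pattern matches Teal.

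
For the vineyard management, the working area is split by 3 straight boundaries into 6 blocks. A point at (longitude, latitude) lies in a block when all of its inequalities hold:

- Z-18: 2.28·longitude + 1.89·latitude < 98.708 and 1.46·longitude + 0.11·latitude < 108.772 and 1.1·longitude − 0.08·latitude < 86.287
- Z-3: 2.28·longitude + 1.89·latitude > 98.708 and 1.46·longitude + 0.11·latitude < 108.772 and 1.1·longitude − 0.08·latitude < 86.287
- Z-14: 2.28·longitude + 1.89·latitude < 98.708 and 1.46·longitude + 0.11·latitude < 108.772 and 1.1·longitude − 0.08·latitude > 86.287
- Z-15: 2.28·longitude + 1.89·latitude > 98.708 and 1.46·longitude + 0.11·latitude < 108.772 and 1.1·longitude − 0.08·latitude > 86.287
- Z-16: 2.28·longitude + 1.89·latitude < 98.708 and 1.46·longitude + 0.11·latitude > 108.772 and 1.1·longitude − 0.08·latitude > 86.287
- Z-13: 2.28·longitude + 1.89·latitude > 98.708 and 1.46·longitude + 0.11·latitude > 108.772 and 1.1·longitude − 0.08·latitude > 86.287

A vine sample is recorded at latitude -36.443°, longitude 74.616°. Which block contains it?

Z-3

2.28·74.616 + 1.89·-36.443 = 101.247, which is > 98.708
1.46·74.616 + 0.11·-36.443 = 104.931, which is < 108.772
1.1·74.616 − 0.08·-36.443 = 84.993, which is < 86.287
This sign pattern matches Z-3.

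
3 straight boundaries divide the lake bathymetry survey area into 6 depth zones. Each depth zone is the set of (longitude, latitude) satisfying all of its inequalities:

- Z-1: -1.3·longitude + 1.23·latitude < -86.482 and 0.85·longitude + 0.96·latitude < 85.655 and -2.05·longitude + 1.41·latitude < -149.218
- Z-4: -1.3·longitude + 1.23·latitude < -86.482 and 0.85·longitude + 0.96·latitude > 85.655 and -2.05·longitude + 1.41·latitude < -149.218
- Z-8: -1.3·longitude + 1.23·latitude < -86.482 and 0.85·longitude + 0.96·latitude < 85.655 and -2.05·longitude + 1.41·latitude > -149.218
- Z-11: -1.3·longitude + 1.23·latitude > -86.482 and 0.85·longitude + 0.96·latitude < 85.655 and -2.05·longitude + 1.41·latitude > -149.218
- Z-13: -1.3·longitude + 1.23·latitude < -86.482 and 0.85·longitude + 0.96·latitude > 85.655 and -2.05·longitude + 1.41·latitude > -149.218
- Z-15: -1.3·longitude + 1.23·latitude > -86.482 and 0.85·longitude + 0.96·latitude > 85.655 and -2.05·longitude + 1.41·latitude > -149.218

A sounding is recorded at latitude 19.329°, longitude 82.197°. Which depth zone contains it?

-1.3·82.197 + 1.23·19.329 = -83.081, which is > -86.482
0.85·82.197 + 0.96·19.329 = 88.423, which is > 85.655
-2.05·82.197 + 1.41·19.329 = -141.250, which is > -149.218
This sign pattern matches Z-15.

Z-15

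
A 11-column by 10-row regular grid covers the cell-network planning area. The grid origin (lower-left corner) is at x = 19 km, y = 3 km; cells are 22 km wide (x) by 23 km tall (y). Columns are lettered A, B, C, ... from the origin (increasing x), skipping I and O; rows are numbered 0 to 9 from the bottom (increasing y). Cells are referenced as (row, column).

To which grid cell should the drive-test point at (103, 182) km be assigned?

Column index: ⌊(103 − 19) / 22⌋ = ⌊3.818⌋ = 3 → column D
Row offset from origin: ⌊(182 − 3) / 23⌋ = ⌊7.783⌋ = 7 → row 7

(7, D)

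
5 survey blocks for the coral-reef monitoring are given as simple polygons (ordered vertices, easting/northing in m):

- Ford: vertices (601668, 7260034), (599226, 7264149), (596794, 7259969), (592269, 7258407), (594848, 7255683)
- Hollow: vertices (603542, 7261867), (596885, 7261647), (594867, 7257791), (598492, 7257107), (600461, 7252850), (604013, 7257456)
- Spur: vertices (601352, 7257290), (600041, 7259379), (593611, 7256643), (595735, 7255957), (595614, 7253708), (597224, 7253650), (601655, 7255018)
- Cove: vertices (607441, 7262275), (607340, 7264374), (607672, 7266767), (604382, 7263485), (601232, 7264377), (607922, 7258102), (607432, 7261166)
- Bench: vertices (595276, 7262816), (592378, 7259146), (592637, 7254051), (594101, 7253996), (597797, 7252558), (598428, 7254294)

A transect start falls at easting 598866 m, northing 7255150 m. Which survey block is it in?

Cast a ray rightward from (598866, 7255150). For each polygon, the edges (by vertex number in listed order) whose endpoints lie on opposite sides of northing = 7255150, where each meets that height, and whether that is right or left of the point:
Ford: no edge straddles that height → 0 crossings.
Hollow: 4–5 at easting≈599397.2 (right), 5–6 at easting≈602234.7 (right) → 2 crossings.
Spur: 4–5 at easting≈595691.6 (left), 7–1 at easting≈601637.4 (right) → 1 crossing.
Cove: no edge straddles that height → 0 crossings.
Bench: 2–3 at easting≈592581.1 (left), 6–1 at easting≈598111.4 (left) → 0 crossings.
Only Spur has an odd count, so the point is inside Spur.

Spur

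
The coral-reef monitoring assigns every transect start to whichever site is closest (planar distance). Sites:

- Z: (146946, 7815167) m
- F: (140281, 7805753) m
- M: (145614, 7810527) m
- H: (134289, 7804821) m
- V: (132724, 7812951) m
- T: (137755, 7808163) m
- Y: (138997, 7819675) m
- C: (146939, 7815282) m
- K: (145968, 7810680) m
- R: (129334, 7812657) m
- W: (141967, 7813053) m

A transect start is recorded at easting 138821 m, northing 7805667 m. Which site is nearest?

F

Squared distances to each site:
Z: 156265625.000; F: 2138996.000; M: 69764449.000; H: 21254740.000; V: 90230065.000; T: 7366372.000; Y: 196255040.000; C: 158350149.000; K: 76209778.000; R: 138863269.000; W: 64450312.000.
Minimum at F.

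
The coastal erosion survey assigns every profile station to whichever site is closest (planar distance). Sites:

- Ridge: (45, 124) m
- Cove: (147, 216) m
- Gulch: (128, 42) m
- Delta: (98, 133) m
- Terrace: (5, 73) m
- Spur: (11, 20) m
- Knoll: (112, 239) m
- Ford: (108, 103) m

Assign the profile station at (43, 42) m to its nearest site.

Squared distances to each site:
Ridge: 6728.000; Cove: 41092.000; Gulch: 7225.000; Delta: 11306.000; Terrace: 2405.000; Spur: 1508.000; Knoll: 43570.000; Ford: 7946.000.
Minimum at Spur.

Spur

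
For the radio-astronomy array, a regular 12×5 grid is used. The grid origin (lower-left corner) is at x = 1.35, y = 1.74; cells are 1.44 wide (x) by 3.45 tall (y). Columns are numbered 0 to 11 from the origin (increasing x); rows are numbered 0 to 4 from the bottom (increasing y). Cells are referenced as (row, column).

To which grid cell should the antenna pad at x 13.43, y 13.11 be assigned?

Column index: ⌊(13.43 − 1.35) / 1.44⌋ = ⌊8.389⌋ = 8
Row offset from origin: ⌊(13.11 − 1.74) / 3.45⌋ = ⌊3.296⌋ = 3 → row 3

(3, 8)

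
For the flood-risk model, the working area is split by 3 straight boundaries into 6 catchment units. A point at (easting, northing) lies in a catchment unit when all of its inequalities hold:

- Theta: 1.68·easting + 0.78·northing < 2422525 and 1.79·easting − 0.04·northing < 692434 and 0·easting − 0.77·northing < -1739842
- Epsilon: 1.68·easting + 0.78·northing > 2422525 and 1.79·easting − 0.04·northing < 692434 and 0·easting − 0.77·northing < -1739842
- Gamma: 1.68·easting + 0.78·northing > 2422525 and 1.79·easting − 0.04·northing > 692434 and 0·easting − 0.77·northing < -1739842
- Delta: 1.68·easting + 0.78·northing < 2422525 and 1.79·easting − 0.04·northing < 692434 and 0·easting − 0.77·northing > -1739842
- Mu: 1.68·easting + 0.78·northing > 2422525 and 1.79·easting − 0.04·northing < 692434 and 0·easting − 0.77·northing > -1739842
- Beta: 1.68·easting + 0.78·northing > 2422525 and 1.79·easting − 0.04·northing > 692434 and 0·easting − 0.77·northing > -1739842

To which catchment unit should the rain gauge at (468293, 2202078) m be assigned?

Beta

1.68·468293 + 0.78·2202078 = 2504353.080, which is > 2422525
1.79·468293 − 0.04·2202078 = 750161.350, which is > 692434
0·468293 − 0.77·2202078 = -1695600.060, which is > -1739842
This sign pattern matches Beta.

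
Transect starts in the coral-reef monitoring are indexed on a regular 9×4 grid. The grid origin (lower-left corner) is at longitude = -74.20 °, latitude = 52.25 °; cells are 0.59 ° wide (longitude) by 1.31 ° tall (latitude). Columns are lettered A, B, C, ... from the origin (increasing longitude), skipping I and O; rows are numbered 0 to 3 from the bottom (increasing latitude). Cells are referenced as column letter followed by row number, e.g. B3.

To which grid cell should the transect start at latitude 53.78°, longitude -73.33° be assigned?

Column index: ⌊(-73.33 − -74.20) / 0.59⌋ = ⌊1.475⌋ = 1 → column B
Row offset from origin: ⌊(53.78 − 52.25) / 1.31⌋ = ⌊1.168⌋ = 1 → row 1

B1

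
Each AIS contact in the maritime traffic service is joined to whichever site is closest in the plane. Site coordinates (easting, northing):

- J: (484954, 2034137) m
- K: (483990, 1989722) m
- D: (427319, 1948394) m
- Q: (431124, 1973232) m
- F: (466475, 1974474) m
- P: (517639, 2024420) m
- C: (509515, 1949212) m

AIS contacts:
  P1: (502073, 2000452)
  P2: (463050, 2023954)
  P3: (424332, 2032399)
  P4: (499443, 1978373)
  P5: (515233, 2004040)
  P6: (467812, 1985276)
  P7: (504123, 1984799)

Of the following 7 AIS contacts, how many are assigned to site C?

P1 → K
P2 → J
P3 → Q
P4 → K
P5 → P
P6 → F
P7 → K
0 of the 7 go to C.

0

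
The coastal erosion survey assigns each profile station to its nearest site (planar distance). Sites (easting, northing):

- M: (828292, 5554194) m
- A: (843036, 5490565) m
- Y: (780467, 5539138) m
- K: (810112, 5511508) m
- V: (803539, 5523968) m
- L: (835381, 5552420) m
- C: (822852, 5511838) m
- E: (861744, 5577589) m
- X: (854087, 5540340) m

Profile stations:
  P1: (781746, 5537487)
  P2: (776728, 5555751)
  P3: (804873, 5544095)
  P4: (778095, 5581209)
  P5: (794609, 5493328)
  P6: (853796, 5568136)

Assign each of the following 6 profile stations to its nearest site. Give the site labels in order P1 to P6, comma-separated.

Y, Y, V, Y, K, E

P1 → Y (d²=4361642.00)
P2 → Y (d²=289971890.00)
P3 → V (d²=406875685.00)
P4 → Y (d²=1775595425.00)
P5 → K (d²=570855409.00)
P6 → E (d²=152529913.00)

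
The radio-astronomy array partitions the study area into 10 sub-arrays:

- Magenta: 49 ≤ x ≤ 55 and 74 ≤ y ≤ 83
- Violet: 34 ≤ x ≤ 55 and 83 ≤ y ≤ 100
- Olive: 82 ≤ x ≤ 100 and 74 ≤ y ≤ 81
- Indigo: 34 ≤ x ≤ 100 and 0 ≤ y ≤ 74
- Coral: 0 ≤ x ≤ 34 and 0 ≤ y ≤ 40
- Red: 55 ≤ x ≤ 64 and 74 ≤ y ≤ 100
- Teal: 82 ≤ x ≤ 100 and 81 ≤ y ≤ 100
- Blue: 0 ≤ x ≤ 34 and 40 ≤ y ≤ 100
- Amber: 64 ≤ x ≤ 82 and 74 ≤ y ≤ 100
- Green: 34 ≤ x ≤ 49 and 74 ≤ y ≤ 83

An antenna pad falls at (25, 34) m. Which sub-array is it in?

Coral

The point has x = 25 and y = 34.
Only Coral satisfies 0 ≤ x ≤ 34 and 0 ≤ y ≤ 40.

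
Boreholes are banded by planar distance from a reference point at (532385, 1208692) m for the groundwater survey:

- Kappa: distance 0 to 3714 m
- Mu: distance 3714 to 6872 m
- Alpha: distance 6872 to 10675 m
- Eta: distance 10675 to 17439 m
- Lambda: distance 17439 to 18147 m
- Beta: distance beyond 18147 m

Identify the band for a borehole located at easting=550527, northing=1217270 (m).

Distance = √((550527−532385)² + (1217270−1208692)²) = √(329132164.000 + 73582084.000) = 20067.741 m.
18147 ≤ 20067.741 < ∞ → Beta.

Beta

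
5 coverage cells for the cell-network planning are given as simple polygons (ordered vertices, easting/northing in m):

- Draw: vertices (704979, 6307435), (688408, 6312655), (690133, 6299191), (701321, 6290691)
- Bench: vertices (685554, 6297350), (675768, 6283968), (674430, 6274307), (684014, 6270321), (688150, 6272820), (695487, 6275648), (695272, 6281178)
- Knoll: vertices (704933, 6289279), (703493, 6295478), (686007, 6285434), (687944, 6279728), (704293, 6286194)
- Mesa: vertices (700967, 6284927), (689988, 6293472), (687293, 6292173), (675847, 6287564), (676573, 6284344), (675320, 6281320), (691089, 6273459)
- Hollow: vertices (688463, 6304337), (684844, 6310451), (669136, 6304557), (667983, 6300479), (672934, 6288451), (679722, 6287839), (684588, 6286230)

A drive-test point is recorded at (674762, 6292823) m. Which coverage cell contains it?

Hollow

Cast a ray rightward from (674762, 6292823). For each polygon, the edges (by vertex number in listed order) whose endpoints lie on opposite sides of northing = 6292823, where each meets that height, and whether that is right or left of the point:
Draw: 3–4 at easting≈698514.8 (right), 4–1 at easting≈701786.8 (right) → 2 crossings.
Bench: 1–2 at easting≈682243.5 (right), 7–1 at easting≈688274.3 (right) → 2 crossings.
Knoll: 1–2 at easting≈704109.7 (right), 2–3 at easting≈698870.8 (right) → 2 crossings.
Mesa: 1–2 at easting≈690821.9 (right), 2–3 at easting≈688641.5 (right) → 2 crossings.
Hollow: 4–5 at easting≈671134.4 (left), 7–1 at easting≈685998.9 (right) → 1 crossing.
Only Hollow has an odd count, so the point is inside Hollow.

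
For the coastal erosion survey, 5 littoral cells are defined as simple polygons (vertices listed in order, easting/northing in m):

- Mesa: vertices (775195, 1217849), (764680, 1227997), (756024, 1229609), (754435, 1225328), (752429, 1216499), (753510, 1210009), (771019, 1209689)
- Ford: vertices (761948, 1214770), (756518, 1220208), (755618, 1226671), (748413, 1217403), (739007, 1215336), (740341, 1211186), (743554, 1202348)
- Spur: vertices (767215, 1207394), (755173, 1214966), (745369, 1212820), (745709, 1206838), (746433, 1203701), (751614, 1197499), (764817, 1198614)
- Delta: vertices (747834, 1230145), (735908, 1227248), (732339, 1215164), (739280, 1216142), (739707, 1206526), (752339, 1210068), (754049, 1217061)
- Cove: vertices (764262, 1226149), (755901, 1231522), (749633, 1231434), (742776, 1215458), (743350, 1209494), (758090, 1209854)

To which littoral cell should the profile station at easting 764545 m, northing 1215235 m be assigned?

Mesa

Cast a ray rightward from (764545, 1215235). For each polygon, the edges (by vertex number in listed order) whose endpoints lie on opposite sides of northing = 1215235, where each meets that height, and whether that is right or left of the point:
Mesa: 5–6 at easting≈752639.5 (left), 7–1 at easting≈773857.2 (right) → 1 crossing.
Ford: 1–2 at easting≈761483.7 (left), 5–6 at easting≈739039.5 (left) → 0 crossings.
Spur: no edge straddles that height → 0 crossings.
Delta: 2–3 at easting≈732360.0 (left), 3–4 at easting≈732842.9 (left), 4–5 at easting≈739320.3 (left), 6–7 at easting≈753602.5 (left) → 0 crossings.
Cove: 4–5 at easting≈742797.5 (left), 6–1 at easting≈760128.1 (left) → 0 crossings.
Only Mesa has an odd count, so the point is inside Mesa.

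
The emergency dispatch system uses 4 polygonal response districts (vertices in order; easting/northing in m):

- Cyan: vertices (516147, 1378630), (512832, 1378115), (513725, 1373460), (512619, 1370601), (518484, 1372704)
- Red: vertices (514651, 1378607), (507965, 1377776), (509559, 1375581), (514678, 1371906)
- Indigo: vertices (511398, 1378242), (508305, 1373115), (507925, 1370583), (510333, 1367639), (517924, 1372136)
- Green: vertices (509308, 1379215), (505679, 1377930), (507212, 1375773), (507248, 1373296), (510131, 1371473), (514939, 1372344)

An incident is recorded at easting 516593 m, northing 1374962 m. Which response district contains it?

Cyan

Cast a ray rightward from (516593, 1374962). For each polygon, the edges (by vertex number in listed order) whose endpoints lie on opposite sides of northing = 1374962, where each meets that height, and whether that is right or left of the point:
Cyan: 2–3 at easting≈513436.9 (left), 5–1 at easting≈517593.5 (right) → 1 crossing.
Red: 3–4 at easting≈510421.2 (left), 4–1 at easting≈514665.7 (left) → 0 crossings.
Indigo: 1–2 at easting≈509419.3 (left), 5–1 at easting≈514903.6 (left) → 0 crossings.
Green: 3–4 at easting≈507223.8 (left), 6–1 at easting≈512793.5 (left) → 0 crossings.
Only Cyan has an odd count, so the point is inside Cyan.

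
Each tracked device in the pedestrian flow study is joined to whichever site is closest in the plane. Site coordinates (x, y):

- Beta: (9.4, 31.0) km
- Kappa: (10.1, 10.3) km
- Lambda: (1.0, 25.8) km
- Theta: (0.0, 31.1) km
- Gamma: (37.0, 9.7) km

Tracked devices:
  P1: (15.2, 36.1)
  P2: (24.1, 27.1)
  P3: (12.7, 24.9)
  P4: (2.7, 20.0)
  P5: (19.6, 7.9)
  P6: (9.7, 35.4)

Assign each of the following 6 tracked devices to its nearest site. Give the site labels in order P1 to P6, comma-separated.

Beta, Beta, Beta, Lambda, Kappa, Beta

P1 → Beta (d²=59.65)
P2 → Beta (d²=231.30)
P3 → Beta (d²=48.10)
P4 → Lambda (d²=36.53)
P5 → Kappa (d²=96.01)
P6 → Beta (d²=19.45)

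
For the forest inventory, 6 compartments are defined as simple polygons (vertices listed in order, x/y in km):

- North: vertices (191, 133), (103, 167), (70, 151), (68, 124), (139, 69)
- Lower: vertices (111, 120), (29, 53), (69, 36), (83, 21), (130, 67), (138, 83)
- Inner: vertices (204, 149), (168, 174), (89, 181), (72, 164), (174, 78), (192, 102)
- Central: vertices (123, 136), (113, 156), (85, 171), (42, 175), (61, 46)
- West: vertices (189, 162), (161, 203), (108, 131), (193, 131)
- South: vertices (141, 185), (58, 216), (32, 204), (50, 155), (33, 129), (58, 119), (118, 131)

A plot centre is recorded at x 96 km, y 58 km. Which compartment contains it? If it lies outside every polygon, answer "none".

Cast a ray rightward from (96, 58). For each polygon, the edges (by vertex number in listed order) whose endpoints lie on opposite sides of y = 58, where each meets that height, and whether that is right or left of the point:
North: no edge straddles that height → 0 crossings.
Lower: 1–2 at x≈35.1 (left), 4–5 at x≈120.8 (right) → 1 crossing.
Inner: no edge straddles that height → 0 crossings.
Central: 4–5 at x≈59.2 (left), 5–1 at x≈69.3 (left) → 0 crossings.
West: no edge straddles that height → 0 crossings.
South: no edge straddles that height → 0 crossings.
Only Lower has an odd count, so the point is inside Lower.

Lower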